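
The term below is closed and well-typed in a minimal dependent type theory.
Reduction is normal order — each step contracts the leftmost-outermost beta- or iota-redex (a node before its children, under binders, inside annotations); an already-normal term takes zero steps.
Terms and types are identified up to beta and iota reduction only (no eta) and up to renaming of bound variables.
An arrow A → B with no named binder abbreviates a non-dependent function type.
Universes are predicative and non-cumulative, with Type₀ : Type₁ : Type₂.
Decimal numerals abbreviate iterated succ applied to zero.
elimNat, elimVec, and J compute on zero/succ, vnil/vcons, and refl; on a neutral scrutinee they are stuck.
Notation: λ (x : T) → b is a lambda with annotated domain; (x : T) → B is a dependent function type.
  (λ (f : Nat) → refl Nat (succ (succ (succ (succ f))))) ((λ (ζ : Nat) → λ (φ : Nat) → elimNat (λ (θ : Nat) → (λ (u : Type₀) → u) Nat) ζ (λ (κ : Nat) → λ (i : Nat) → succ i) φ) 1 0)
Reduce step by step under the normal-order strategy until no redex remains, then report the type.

reduction (normal order):
  (λ (f : Nat) → refl Nat (succ (succ (succ (succ f))))) ((λ (ζ : Nat) → λ (φ : Nat) → elimNat (λ (θ : Nat) → (λ (u : Type₀) → u) Nat) ζ (λ (κ : Nat) → λ (i : Nat) → succ i) φ) 1 0)
  ~> refl Nat (succ (succ (succ (succ ((λ (f : Nat) → λ (ζ : Nat) → elimNat (λ (φ : Nat) → (λ (θ : Type₀) → θ) Nat) f (λ (u : Nat) → λ (κ : Nat) → succ κ) ζ) 1 0)))))
  ~> refl Nat (succ (succ (succ (succ ((λ (f : Nat) → elimNat (λ (ζ : Nat) → (λ (φ : Type₀) → φ) Nat) 1 (λ (θ : Nat) → λ (u : Nat) → succ u) f) 0)))))
  ~> refl Nat (succ (succ (succ (succ (elimNat (λ (f : Nat) → (λ (ζ : Type₀) → ζ) Nat) 1 (λ (φ : Nat) → λ (θ : Nat) → succ θ) 0)))))
  ~> refl Nat 5
inferred type:
  Eq Nat 5 5


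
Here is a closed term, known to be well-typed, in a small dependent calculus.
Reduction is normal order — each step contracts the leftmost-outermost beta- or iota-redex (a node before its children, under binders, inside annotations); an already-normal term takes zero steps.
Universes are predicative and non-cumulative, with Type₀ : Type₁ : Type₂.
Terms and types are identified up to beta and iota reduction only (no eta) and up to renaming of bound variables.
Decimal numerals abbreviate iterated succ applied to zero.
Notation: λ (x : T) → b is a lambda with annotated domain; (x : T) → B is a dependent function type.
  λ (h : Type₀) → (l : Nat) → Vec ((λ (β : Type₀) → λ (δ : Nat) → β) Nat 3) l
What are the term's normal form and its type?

normal form:
  λ (h : Type₀) → (l : Nat) → Vec Nat l
inferred type:
  (h : Type₀) → Type₀


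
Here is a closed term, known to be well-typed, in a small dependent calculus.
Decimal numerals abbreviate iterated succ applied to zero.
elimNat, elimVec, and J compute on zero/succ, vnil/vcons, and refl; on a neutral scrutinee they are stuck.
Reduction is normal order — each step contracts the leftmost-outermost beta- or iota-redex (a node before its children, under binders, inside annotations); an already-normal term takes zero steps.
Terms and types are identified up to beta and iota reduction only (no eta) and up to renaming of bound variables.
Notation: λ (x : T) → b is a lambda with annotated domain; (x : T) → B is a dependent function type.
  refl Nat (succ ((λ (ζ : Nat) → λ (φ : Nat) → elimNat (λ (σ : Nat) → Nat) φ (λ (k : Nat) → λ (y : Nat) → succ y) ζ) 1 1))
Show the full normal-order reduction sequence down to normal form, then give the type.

normal-order reduction sequence:
  refl Nat (succ ((λ (ζ : Nat) → λ (φ : Nat) → elimNat (λ (σ : Nat) → Nat) φ (λ (k : Nat) → λ (y : Nat) → succ y) ζ) 1 1))
  ~> refl Nat (succ ((λ (ζ : Nat) → elimNat (λ (φ : Nat) → Nat) ζ (λ (σ : Nat) → λ (k : Nat) → succ k) 1) 1))
  ~> refl Nat (succ (elimNat (λ (ζ : Nat) → Nat) 1 (λ (φ : Nat) → λ (σ : Nat) → succ σ) 1))
  ~> refl Nat (succ ((λ (ζ : Nat) → λ (φ : Nat) → succ φ) 0 (elimNat (λ (σ : Nat) → Nat) 1 (λ (k : Nat) → λ (y : Nat) → succ y) 0)))
  ~> refl Nat (succ ((λ (ζ : Nat) → succ ζ) (elimNat (λ (φ : Nat) → Nat) 1 (λ (σ : Nat) → λ (k : Nat) → succ k) 0)))
  ~> refl Nat (succ (succ (elimNat (λ (ζ : Nat) → Nat) 1 (λ (φ : Nat) → λ (σ : Nat) → succ σ) 0)))
  ~> refl Nat 3
the term's type:
  Eq Nat 3 3


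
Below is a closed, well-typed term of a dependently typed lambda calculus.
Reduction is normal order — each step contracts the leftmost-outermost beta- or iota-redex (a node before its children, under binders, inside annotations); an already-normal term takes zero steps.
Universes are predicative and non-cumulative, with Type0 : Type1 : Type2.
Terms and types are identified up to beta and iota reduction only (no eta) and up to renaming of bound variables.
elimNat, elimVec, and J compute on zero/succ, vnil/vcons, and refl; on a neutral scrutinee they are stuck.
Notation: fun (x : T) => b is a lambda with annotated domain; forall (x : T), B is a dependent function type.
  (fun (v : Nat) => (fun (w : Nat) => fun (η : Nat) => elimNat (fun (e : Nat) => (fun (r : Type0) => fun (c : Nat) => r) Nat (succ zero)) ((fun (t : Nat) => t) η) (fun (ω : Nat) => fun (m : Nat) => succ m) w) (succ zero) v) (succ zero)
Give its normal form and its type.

resulting normal form:
  succ (succ zero)
type:
  Nat


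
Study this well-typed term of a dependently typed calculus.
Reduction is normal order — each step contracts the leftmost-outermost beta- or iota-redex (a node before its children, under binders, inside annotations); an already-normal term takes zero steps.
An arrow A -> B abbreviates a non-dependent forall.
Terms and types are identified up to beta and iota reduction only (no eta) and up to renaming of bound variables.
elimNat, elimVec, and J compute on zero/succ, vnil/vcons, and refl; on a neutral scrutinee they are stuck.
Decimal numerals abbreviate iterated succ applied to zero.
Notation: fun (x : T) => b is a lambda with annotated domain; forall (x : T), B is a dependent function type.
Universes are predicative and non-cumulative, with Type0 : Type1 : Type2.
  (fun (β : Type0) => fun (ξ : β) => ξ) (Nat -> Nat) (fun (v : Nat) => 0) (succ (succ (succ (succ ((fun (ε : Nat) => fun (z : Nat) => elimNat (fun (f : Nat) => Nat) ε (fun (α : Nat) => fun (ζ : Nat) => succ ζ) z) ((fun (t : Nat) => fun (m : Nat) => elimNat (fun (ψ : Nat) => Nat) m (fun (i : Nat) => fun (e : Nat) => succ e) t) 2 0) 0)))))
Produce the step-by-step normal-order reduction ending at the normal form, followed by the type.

normal-order reduction sequence:
  (fun (β : Type0) => fun (ξ : β) => ξ) (Nat -> Nat) (fun (v : Nat) => 0) (succ (succ (succ (succ ((fun (ε : Nat) => fun (z : Nat) => elimNat (fun (f : Nat) => Nat) ε (fun (α : Nat) => fun (ζ : Nat) => succ ζ) z) ((fun (t : Nat) => fun (m : Nat) => elimNat (fun (ψ : Nat) => Nat) m (fun (i : Nat) => fun (e : Nat) => succ e) t) 2 0) 0)))))
  ~> (fun (β : Nat -> Nat) => β) (fun (ξ : Nat) => 0) (succ (succ (succ (succ ((fun (v : Nat) => fun (ε : Nat) => elimNat (fun (z : Nat) => Nat) v (fun (f : Nat) => fun (α : Nat) => succ α) ε) ((fun (ζ : Nat) => fun (t : Nat) => elimNat (fun (m : Nat) => Nat) t (fun (ψ : Nat) => fun (i : Nat) => succ i) ζ) 2 0) 0)))))
  ~> (fun (β : Nat) => 0) (succ (succ (succ (succ ((fun (ξ : Nat) => fun (v : Nat) => elimNat (fun (ε : Nat) => Nat) ξ (fun (z : Nat) => fun (f : Nat) => succ f) v) ((fun (α : Nat) => fun (ζ : Nat) => elimNat (fun (t : Nat) => Nat) ζ (fun (m : Nat) => fun (ψ : Nat) => succ ψ) α) 2 0) 0)))))
  ~> 0
type:
  Nat


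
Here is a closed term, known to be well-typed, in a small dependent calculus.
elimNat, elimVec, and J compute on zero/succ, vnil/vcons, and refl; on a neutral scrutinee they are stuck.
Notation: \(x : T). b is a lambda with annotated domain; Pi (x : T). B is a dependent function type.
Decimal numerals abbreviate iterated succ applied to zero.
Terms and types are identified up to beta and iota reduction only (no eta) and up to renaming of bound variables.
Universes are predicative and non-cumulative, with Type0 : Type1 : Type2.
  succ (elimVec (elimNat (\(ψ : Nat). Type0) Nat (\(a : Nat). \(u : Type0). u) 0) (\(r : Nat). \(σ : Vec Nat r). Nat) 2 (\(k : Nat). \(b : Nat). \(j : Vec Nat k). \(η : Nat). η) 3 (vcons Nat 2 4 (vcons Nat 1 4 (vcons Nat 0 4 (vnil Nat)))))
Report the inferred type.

inferred type:
  Nat


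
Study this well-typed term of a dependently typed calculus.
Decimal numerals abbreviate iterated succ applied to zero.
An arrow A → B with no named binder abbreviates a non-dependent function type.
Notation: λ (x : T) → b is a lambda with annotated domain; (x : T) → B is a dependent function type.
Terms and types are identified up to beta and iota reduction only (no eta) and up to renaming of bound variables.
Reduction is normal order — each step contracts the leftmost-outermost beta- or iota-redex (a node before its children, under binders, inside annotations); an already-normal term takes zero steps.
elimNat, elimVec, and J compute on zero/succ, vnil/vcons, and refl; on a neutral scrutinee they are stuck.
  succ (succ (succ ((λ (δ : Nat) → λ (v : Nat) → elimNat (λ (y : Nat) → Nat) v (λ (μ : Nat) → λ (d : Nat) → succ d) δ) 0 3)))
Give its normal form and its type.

resulting normal form:
  6
type:
  Nat
observation: the first redex contracted is a beta-redex; the normal form is reached in 3 normal-order steps.


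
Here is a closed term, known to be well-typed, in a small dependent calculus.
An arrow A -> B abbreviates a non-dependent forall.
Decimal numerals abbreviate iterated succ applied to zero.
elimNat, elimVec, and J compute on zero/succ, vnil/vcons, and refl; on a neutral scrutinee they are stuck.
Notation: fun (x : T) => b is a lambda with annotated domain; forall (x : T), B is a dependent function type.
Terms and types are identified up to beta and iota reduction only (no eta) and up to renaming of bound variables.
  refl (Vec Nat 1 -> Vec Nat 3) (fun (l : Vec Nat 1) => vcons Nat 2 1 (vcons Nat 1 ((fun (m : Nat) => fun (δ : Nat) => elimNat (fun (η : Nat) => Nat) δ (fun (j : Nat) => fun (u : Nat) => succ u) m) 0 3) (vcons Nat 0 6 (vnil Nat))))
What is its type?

inferred type:
  Eq (Vec Nat 1 -> Vec Nat 3) (fun (l : Vec Nat 1) => vcons Nat 2 1 (vcons Nat 1 3 (vcons Nat 0 6 (vnil Nat)))) (fun (m : Vec Nat 1) => vcons Nat 2 1 (vcons Nat 1 3 (vcons Nat 0 6 (vnil Nat))))


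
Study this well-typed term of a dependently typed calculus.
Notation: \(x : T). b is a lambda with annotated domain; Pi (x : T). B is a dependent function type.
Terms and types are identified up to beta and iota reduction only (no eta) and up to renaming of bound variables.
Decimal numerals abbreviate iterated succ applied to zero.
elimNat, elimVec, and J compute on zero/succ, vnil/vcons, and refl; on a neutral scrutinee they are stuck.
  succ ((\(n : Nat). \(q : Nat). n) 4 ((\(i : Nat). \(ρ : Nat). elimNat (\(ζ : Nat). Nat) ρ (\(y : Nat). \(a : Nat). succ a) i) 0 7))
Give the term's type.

type:
  Nat


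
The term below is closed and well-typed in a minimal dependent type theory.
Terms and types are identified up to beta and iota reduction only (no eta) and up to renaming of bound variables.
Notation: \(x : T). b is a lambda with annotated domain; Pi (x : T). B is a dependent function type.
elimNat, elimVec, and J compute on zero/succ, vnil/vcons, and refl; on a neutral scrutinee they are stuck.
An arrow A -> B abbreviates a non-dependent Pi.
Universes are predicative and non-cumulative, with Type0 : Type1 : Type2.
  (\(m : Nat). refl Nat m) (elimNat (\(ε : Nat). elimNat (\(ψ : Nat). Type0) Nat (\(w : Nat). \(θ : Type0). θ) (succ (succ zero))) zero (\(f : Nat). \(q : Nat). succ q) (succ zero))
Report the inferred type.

inferred type:
  Eq Nat (succ zero) (succ zero)


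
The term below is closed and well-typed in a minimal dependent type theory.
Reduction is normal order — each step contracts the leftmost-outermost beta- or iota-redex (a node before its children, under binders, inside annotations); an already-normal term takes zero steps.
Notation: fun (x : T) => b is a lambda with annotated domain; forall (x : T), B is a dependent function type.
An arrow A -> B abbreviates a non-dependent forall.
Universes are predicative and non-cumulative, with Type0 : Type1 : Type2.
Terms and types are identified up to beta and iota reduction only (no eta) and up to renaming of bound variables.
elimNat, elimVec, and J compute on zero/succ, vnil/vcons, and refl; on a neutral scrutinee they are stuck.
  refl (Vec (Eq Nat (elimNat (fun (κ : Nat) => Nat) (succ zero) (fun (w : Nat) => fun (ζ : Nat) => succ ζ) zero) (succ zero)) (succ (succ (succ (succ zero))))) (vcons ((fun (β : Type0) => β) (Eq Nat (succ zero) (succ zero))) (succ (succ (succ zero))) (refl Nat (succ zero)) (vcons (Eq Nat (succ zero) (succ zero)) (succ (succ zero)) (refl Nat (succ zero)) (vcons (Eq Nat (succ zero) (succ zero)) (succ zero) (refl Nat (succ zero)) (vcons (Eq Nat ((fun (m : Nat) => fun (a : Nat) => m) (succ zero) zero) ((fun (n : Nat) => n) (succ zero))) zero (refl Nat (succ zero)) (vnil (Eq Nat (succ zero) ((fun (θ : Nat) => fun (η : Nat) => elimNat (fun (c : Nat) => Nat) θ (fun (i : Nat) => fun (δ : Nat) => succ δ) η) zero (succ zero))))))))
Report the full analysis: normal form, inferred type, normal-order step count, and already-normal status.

reduced normal form:
  refl (Vec (Eq Nat (succ zero) (succ zero)) (succ (succ (succ (succ zero))))) (vcons (Eq Nat (succ zero) (succ zero)) (succ (succ (succ zero))) (refl Nat (succ zero)) (vcons (Eq Nat (succ zero) (succ zero)) (succ (succ zero)) (refl Nat (succ zero)) (vcons (Eq Nat (succ zero) (succ zero)) (succ zero) (refl Nat (succ zero)) (vcons (Eq Nat (succ zero) (succ zero)) zero (refl Nat (succ zero)) (vnil (Eq Nat (succ zero) (succ zero)))))))
inferred type:
  Eq (Vec (Eq Nat (succ zero) (succ zero)) (succ (succ (succ (succ zero))))) (vcons (Eq Nat (succ zero) (succ zero)) (succ (succ (succ zero))) (refl Nat (succ zero)) (vcons (Eq Nat (succ zero) (succ zero)) (succ (succ zero)) (refl Nat (succ zero)) (vcons (Eq Nat (succ zero) (succ zero)) (succ zero) (refl Nat (succ zero)) (vcons (Eq Nat (succ zero) (succ zero)) zero (refl Nat (succ zero)) (vnil (Eq Nat (succ zero) (succ zero))))))) (vcons (Eq Nat (succ zero) (succ zero)) (succ (succ (succ zero))) (refl Nat (succ zero)) (vcons (Eq Nat (succ zero) (succ zero)) (succ (succ zero)) (refl Nat (succ zero)) (vcons (Eq Nat (succ zero) (succ zero)) (succ zero) (refl Nat (succ zero)) (vcons (Eq Nat (succ zero) (succ zero)) zero (refl Nat (succ zero)) (vnil (Eq Nat (succ zero) (succ zero)))))))
steps to reach normal form (normal order): 11
started in normal form: no
first contracted redex: an elimNat iota-redex


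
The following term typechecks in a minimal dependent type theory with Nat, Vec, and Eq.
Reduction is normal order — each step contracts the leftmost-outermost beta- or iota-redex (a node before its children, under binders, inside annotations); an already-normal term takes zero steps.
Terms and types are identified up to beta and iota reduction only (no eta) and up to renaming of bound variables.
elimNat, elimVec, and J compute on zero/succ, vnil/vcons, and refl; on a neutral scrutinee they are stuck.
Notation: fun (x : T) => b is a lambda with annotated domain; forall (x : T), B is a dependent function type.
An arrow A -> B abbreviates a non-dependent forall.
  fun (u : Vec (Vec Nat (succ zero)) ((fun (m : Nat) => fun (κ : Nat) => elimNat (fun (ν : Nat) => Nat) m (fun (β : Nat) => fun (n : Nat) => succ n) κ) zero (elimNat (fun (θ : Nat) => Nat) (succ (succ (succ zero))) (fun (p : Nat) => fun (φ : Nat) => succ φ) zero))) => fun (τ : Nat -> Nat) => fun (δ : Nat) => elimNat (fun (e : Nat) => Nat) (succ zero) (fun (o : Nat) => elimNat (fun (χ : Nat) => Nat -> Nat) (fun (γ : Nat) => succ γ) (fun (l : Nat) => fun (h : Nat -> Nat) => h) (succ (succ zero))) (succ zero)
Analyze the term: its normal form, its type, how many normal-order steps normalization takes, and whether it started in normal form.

reduced normal form:
  fun (u : Vec (Vec Nat (succ zero)) (succ (succ (succ zero)))) => fun (m : Nat -> Nat) => fun (κ : Nat) => succ (succ zero)
the term's type:
  Vec (Vec Nat (succ zero)) (succ (succ (succ zero))) -> (Nat -> Nat) -> Nat -> Nat
normal-order step count: 24
term was already normal: no
first redex: a beta-redex


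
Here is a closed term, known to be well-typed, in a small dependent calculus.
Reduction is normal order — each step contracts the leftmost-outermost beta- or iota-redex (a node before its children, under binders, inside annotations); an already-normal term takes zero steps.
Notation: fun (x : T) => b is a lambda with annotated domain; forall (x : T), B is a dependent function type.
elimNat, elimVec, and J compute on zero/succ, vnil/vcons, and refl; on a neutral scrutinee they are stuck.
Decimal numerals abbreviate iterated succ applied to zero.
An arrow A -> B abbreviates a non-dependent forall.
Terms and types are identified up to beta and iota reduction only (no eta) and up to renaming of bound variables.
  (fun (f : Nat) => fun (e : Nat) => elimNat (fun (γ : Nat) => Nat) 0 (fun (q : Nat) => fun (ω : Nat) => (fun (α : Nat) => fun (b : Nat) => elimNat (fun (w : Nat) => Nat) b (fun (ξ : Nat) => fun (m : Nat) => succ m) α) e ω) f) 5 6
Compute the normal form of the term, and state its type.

reduced normal form:
  30
inferred type:
  Nat


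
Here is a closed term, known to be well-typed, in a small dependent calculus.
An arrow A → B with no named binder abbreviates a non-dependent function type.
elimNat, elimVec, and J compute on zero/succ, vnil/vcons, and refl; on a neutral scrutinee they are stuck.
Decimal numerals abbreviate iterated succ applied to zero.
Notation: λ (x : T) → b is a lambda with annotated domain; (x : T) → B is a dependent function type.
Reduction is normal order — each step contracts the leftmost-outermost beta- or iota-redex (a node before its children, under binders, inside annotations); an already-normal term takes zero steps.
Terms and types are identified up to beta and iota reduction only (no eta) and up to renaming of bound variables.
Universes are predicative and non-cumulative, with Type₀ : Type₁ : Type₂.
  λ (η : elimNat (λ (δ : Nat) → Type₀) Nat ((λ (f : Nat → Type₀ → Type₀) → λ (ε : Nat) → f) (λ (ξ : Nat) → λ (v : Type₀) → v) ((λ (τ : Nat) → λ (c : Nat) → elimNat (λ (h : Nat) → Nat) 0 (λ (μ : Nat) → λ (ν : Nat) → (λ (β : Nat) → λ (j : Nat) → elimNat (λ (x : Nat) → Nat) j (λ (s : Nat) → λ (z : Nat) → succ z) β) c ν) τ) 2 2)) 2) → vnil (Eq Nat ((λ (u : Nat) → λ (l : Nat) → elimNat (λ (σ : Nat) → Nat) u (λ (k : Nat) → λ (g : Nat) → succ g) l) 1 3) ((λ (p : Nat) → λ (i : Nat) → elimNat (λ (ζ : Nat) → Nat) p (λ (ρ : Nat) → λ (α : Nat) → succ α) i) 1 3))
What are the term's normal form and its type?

resulting normal form:
  λ (η : Nat) → vnil (Eq Nat 4 4)
type:
  Nat → Vec (Eq Nat 4 4) 0
observation: the leftmost-outermost redex is an elimNat iota-redex, and normalization takes 35 steps.


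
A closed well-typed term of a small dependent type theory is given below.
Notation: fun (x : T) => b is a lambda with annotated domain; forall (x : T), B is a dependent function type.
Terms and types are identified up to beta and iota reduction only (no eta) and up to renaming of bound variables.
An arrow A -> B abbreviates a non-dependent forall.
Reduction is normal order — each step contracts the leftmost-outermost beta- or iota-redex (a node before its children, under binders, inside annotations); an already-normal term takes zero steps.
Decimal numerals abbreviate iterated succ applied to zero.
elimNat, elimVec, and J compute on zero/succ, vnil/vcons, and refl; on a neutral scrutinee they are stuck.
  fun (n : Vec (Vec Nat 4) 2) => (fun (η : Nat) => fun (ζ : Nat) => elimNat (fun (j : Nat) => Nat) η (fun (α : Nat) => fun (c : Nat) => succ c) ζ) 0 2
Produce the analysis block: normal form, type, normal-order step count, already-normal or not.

reduced normal form:
  fun (n : Vec (Vec Nat 4) 2) => 2
type:
  Vec (Vec Nat 4) 2 -> Nat
steps to reach normal form (normal order): 9
started in normal form: no
first redex: a beta-redex


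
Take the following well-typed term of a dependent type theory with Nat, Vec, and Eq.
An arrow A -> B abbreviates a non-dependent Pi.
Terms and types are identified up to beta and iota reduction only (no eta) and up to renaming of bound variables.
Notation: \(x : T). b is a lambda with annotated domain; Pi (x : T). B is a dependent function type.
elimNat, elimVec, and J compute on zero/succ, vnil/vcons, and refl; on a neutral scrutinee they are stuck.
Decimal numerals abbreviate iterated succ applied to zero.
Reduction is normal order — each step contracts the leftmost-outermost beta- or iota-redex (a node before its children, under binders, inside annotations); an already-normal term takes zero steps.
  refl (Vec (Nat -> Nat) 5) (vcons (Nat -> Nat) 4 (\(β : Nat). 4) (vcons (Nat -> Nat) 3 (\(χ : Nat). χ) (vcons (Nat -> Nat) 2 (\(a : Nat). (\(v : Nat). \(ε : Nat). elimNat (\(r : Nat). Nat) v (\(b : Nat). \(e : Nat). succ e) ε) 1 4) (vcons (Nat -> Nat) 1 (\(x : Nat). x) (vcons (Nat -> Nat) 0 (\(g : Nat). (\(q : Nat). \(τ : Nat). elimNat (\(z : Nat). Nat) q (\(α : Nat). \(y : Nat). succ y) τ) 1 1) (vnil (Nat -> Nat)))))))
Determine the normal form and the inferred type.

reduced normal form:
  refl (Vec (Nat -> Nat) 5) (vcons (Nat -> Nat) 4 (\(β : Nat). 4) (vcons (Nat -> Nat) 3 (\(χ : Nat). χ) (vcons (Nat -> Nat) 2 (\(a : Nat). 5) (vcons (Nat -> Nat) 1 (\(v : Nat). v) (vcons (Nat -> Nat) 0 (\(ε : Nat). 2) (vnil (Nat -> Nat)))))))
type:
  Eq (Vec (Nat -> Nat) 5) (vcons (Nat -> Nat) 4 (\(β : Nat). 4) (vcons (Nat -> Nat) 3 (\(χ : Nat). χ) (vcons (Nat -> Nat) 2 (\(a : Nat). 5) (vcons (Nat -> Nat) 1 (\(v : Nat). v) (vcons (Nat -> Nat) 0 (\(ε : Nat). 2) (vnil (Nat -> Nat))))))) (vcons (Nat -> Nat) 4 (\(r : Nat). 4) (vcons (Nat -> Nat) 3 (\(b : Nat). b) (vcons (Nat -> Nat) 2 (\(e : Nat). 5) (vcons (Nat -> Nat) 1 (\(x : Nat). x) (vcons (Nat -> Nat) 0 (\(g : Nat). 2) (vnil (Nat -> Nat)))))))


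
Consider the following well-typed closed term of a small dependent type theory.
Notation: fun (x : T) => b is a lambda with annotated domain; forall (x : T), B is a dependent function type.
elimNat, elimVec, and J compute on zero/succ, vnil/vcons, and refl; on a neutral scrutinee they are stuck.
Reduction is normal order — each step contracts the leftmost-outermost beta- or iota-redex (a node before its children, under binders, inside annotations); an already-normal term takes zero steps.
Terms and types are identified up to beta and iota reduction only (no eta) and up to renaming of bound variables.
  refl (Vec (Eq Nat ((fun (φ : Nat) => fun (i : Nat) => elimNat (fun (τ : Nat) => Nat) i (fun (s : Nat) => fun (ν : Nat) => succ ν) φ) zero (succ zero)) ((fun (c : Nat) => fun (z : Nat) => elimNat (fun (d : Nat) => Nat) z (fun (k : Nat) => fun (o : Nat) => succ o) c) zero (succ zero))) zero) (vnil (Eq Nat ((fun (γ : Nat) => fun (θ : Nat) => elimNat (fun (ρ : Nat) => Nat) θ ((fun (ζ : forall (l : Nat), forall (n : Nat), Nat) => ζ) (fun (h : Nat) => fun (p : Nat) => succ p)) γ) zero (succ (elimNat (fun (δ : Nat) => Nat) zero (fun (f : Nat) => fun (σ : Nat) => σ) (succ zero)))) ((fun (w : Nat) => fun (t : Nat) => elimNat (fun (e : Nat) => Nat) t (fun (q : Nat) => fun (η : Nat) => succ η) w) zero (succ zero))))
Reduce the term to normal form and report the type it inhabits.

normal form:
  refl (Vec (Eq Nat (succ zero) (succ zero)) zero) (vnil (Eq Nat (succ zero) (succ zero)))
the term's type:
  Eq (Vec (Eq Nat (succ zero) (succ zero)) zero) (vnil (Eq Nat (succ zero) (succ zero))) (vnil (Eq Nat (succ zero) (succ zero)))


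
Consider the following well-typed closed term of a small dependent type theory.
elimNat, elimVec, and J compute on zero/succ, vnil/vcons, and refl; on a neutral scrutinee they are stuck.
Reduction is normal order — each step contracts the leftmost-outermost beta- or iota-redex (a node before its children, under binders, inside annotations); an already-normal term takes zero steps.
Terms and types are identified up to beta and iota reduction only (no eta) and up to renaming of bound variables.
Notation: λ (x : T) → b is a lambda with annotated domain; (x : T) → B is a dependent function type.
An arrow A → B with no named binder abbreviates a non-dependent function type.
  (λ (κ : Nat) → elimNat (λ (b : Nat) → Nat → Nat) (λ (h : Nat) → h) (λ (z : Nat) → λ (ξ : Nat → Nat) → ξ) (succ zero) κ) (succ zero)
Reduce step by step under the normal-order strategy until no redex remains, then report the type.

reduction (normal order):
  (λ (κ : Nat) → elimNat (λ (b : Nat) → Nat → Nat) (λ (h : Nat) → h) (λ (z : Nat) → λ (ξ : Nat → Nat) → ξ) (succ zero) κ) (succ zero)
  ~> elimNat (λ (κ : Nat) → Nat → Nat) (λ (b : Nat) → b) (λ (h : Nat) → λ (z : Nat → Nat) → z) (succ zero) (succ zero)
  ~> (λ (κ : Nat) → λ (b : Nat → Nat) → b) zero (elimNat (λ (h : Nat) → Nat → Nat) (λ (z : Nat) → z) (λ (ξ : Nat) → λ (p : Nat → Nat) → p) zero) (succ zero)
  ~> (λ (κ : Nat → Nat) → κ) (elimNat (λ (b : Nat) → Nat → Nat) (λ (h : Nat) → h) (λ (z : Nat) → λ (ξ : Nat → Nat) → ξ) zero) (succ zero)
  ~> elimNat (λ (κ : Nat) → Nat → Nat) (λ (b : Nat) → b) (λ (h : Nat) → λ (z : Nat → Nat) → z) zero (succ zero)
  ~> (λ (κ : Nat) → κ) (succ zero)
  ~> succ zero
type:
  Nat


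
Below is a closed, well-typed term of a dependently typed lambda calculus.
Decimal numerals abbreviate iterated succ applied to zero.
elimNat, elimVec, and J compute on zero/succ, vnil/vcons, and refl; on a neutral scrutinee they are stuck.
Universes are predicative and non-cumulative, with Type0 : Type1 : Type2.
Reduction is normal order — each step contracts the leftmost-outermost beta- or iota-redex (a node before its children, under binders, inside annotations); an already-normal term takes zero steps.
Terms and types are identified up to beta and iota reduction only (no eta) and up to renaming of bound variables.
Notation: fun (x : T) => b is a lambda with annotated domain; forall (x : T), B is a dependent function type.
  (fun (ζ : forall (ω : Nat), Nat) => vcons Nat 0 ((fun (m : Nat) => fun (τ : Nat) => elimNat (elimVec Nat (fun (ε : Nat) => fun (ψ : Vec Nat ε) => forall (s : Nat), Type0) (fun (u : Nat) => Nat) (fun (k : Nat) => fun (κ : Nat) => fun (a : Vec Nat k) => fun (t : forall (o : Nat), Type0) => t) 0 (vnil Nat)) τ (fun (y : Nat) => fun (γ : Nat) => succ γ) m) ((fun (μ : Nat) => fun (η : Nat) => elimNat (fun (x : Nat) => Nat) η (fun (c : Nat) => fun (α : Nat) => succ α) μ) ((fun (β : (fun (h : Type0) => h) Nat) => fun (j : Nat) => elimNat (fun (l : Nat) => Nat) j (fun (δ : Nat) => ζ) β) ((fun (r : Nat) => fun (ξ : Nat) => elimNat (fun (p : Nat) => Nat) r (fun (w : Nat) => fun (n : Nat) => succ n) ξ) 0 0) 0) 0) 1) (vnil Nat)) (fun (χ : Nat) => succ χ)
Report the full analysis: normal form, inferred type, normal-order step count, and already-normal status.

reduced normal form:
  vcons Nat 0 1 (vnil Nat)
inferred type:
  Vec Nat 1
reduction steps (normal order): 14
term was already normal: no
first redex: a beta-redex


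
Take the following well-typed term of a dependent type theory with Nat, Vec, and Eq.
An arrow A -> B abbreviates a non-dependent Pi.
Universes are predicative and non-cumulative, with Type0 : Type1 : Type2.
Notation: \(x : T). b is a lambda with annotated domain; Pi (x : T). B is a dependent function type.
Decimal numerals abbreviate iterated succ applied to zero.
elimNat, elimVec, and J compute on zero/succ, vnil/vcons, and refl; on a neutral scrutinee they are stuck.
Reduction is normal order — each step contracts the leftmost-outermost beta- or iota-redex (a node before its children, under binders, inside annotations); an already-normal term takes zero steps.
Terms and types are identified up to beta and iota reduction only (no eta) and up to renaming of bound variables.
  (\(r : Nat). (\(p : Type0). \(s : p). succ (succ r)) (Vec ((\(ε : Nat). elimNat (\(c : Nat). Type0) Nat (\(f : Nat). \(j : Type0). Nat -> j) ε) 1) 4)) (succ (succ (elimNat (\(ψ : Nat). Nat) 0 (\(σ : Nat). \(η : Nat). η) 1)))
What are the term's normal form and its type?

normal form:
  \(r : Vec (Nat -> Nat) 4). 4
the term's type:
  Vec (Nat -> Nat) 4 -> Nat
observation: 11 normal-order steps normalize the term, beginning with a beta-redex.


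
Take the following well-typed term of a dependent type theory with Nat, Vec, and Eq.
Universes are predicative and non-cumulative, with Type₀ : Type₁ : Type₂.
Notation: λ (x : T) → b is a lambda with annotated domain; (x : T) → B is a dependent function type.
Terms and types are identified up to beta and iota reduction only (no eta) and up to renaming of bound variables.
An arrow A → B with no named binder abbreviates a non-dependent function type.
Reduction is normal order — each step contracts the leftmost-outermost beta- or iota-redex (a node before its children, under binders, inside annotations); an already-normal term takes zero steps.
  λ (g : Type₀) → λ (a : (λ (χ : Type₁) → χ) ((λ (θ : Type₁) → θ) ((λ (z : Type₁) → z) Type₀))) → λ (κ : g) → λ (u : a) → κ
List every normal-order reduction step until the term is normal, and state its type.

normal-order reduction:
  λ (g : Type₀) → λ (a : (λ (χ : Type₁) → χ) ((λ (θ : Type₁) → θ) ((λ (z : Type₁) → z) Type₀))) → λ (κ : g) → λ (u : a) → κ
  ~> λ (g : Type₀) → λ (a : (λ (χ : Type₁) → χ) ((λ (θ : Type₁) → θ) Type₀)) → λ (z : g) → λ (κ : a) → z
  ~> λ (g : Type₀) → λ (a : (λ (χ : Type₁) → χ) Type₀) → λ (θ : g) → λ (z : a) → θ
  ~> λ (g : Type₀) → λ (a : Type₀) → λ (χ : g) → λ (θ : a) → χ
the term's type:
  (g : Type₀) → (a : Type₀) → g → a → g


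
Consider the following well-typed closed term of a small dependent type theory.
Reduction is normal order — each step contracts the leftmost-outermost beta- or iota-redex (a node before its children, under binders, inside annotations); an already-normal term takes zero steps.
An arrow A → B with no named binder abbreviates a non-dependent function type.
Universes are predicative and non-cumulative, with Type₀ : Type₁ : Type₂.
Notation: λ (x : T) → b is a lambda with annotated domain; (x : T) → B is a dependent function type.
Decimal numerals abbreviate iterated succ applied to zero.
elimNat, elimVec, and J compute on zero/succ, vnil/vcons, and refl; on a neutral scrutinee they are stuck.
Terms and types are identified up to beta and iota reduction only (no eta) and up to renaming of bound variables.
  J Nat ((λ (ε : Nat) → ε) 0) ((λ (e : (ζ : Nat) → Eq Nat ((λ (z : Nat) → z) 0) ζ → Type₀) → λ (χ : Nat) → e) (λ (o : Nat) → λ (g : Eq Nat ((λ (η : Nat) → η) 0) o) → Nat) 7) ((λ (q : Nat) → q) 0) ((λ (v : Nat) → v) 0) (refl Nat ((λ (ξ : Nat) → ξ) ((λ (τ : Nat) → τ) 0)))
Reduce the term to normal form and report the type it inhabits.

reduced normal form:
  0
inferred type:
  Nat


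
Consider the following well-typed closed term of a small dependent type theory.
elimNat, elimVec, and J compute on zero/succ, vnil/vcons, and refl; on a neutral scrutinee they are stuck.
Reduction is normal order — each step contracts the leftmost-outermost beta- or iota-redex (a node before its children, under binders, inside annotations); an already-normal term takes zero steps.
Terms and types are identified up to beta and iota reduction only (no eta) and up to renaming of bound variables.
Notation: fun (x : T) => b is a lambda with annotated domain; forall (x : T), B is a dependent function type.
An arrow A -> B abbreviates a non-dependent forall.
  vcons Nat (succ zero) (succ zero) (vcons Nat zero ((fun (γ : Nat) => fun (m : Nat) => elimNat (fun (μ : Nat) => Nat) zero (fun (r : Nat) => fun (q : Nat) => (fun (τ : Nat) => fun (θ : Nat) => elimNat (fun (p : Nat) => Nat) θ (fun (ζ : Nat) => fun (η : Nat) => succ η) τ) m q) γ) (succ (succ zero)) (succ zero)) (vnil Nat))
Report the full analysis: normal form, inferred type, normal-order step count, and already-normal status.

normal form:
  vcons Nat (succ zero) (succ zero) (vcons Nat zero (succ (succ zero)) (vnil Nat))
the term's type:
  Vec Nat (succ (succ zero))
reduction steps (normal order): 21
already normal: no
first contracted redex: a beta-redex


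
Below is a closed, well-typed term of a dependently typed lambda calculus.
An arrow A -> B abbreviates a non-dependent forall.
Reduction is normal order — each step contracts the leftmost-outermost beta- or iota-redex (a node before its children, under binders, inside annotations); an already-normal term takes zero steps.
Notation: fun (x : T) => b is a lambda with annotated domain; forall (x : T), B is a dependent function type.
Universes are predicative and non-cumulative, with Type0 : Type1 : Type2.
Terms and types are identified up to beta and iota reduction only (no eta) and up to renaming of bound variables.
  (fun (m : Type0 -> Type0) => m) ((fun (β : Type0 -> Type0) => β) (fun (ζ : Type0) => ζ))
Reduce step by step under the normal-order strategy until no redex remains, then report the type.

reduction (normal order):
  (fun (m : Type0 -> Type0) => m) ((fun (β : Type0 -> Type0) => β) (fun (ζ : Type0) => ζ))
  ~> (fun (m : Type0 -> Type0) => m) (fun (β : Type0) => β)
  ~> fun (m : Type0) => m
inferred type:
  Type0 -> Type0


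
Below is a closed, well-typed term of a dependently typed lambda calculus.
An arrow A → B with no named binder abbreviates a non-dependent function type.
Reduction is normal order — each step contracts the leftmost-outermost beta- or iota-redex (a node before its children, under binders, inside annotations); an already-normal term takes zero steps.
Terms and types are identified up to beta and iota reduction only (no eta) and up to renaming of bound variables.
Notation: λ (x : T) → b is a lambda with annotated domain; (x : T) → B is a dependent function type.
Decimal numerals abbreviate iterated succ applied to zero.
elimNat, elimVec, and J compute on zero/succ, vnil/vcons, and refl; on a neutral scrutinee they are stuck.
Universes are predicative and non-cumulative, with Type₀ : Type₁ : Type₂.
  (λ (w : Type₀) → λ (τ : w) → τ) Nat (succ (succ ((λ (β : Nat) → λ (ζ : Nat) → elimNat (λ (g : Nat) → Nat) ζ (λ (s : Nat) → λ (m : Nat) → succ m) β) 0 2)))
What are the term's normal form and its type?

resulting normal form:
  4
inferred type:
  Nat


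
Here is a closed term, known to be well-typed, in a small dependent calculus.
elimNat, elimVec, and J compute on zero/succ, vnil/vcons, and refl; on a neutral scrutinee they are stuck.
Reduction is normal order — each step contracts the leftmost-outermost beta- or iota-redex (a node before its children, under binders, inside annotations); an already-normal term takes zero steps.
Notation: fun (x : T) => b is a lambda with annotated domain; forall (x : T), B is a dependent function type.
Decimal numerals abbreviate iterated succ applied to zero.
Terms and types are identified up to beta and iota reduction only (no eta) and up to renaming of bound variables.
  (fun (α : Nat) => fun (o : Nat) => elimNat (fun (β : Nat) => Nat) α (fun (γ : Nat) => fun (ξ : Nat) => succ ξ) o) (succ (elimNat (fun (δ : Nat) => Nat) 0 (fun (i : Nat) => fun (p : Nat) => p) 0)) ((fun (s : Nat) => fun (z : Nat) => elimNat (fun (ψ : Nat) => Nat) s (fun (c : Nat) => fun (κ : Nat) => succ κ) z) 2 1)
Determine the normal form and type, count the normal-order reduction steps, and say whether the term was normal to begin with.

reduced normal form:
  4
inferred type:
  Nat
reduction steps (normal order): 19
started in normal form: no
first contracted redex: a beta-redex


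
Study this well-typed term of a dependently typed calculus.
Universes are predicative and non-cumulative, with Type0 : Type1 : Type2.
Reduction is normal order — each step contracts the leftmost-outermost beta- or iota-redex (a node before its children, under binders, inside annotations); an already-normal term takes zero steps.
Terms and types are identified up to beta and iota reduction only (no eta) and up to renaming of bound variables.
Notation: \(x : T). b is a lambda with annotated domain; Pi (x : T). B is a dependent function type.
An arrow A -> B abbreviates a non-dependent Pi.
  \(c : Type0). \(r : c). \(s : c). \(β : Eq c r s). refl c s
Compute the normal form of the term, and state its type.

normal form:
  \(c : Type0). \(r : c). \(s : c). \(β : Eq c r s). refl c s
type:
  Pi (c : Type0). Pi (r : c). Pi (s : c). Eq c r s -> Eq c s s
observation: no redex remains anywhere in the term; it is its own normal form.


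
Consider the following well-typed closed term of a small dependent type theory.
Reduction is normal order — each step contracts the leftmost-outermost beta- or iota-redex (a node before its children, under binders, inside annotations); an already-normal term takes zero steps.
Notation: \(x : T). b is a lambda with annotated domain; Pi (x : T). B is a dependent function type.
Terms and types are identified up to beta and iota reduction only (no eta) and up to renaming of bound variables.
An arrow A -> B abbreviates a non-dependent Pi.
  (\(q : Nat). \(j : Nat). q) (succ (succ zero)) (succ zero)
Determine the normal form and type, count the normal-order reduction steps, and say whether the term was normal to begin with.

normal form:
  succ (succ zero)
type:
  Nat
normal-order step count: 2
already normal: no
first contracted redex: a beta-redex


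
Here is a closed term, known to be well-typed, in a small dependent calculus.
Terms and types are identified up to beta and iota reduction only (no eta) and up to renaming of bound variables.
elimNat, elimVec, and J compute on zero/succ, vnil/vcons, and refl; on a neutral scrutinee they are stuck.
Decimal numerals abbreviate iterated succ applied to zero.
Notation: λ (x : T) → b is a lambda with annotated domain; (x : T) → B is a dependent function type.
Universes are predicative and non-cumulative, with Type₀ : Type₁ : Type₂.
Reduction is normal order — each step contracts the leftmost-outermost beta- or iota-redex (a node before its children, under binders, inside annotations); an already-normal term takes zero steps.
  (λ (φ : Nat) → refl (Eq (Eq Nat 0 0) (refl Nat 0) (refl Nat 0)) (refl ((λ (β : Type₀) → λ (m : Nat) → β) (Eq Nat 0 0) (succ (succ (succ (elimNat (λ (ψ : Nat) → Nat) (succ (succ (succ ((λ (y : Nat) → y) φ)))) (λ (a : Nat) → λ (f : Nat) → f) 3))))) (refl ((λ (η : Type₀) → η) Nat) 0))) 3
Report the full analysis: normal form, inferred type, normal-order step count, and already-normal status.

reduced normal form:
  refl (Eq (Eq Nat 0 0) (refl Nat 0) (refl Nat 0)) (refl (Eq Nat 0 0) (refl Nat 0))
inferred type:
  Eq (Eq (Eq Nat 0 0) (refl Nat 0) (refl Nat 0)) (refl (Eq Nat 0 0) (refl Nat 0)) (refl (Eq Nat 0 0) (refl Nat 0))
steps to reach normal form (normal order): 4
term was already normal: no
first contracted redex: a beta-redex


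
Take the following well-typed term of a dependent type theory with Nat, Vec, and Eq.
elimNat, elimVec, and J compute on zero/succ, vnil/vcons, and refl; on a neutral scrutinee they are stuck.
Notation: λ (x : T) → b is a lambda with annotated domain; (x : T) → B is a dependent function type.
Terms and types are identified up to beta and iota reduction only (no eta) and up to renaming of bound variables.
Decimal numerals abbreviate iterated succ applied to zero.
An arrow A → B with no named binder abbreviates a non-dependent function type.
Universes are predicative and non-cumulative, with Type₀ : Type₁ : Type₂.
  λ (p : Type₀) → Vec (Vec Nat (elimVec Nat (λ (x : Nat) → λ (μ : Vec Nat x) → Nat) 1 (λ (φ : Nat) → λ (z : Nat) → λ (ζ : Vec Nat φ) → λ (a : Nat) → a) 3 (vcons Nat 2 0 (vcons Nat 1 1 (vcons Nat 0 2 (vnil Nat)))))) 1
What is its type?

type:
  Type₀ → Type₀
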